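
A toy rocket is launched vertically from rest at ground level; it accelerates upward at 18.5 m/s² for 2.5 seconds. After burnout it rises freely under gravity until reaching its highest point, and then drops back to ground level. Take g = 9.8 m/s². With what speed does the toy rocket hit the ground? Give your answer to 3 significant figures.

57.2 m/s

Phase 1 (powered ascent): v₀ = 0 m/s, a = 18.5 m/s².
v = v₀ + at = 0 + (18.5)(2.5) = 46.2 m/s
Δx = v₀t + ½at² = 0·2.5 + 0.5·18.5·2.5² = 57.8 m

Phase 2 (coasting upward): v₀ = 46.2 m/s, a = -9.8 m/s².
v = v₀ + at → t = (0 − 46.2) / -9.8 = 4.72 s
v² = v₀² + 2aΔx → Δx = (0² − 46.2²)/(2·-9.8) = 109 m

Phase 3 (free fall): v₀ = 0 m/s, a = -9.8 m/s².
Falls 167 m from rest: t = √(2·167/9.8) = 5.84 s; v = g·t = 57.2 m/s.
Impact speed = 57.2 m/s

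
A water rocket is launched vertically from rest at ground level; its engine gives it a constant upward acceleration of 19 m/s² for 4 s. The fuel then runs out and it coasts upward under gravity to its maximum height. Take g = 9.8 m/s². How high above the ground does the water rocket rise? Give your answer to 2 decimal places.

446.69 m

Phase 1 (powered ascent): v₀ = 0 m/s, a = 19 m/s².
v = v₀ + at = 0 + (19)(4) = 76.0 m/s
Δx = v₀t + ½at² = 0·4 + 0.5·19·4² = 152 m

Phase 2 (coasting upward): v₀ = 76.0 m/s, a = -9.8 m/s².
v = v₀ + at → t = (0 − 76.0) / -9.8 = 7.76 s
v² = v₀² + 2aΔx → Δx = (0² − 76.0²)/(2·-9.8) = 295 m
Maximum height = 152 + 295 = 447 m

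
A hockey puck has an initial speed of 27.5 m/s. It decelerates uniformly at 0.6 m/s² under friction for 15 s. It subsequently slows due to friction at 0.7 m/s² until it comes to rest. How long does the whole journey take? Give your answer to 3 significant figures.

41.4 s

Phase 1 (decelerating): v₀ = 27.5 m/s, a = -0.6 m/s².
v = v₀ + at = 27.5 + (-0.6)(15) = 18.5 m/s
Δx = v₀t + ½at² = 27.5·15 + 0.5·-0.6·15² = 345 m

Phase 2 (decelerating): v₀ = 18.5 m/s, a = -0.7 m/s².
v = v₀ + at → t = (0 − 18.5) / -0.7 = 26.4 s
v² = v₀² + 2aΔx → Δx = (0² − 18.5²)/(2·-0.7) = 244 m
Total time = 15.0 + 26.4 = 41.4 s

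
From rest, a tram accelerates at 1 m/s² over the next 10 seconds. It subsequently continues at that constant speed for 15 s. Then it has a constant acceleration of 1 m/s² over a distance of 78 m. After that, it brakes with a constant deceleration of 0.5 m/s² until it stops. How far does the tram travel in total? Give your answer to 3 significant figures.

Phase 1 (accelerating): v₀ = 0 m/s, a = 1 m/s².
v = v₀ + at = 0 + (1)(10) = 10.0 m/s
Δx = v₀t + ½at² = 0·10 + 0.5·1·10² = 50.0 m

Phase 2 (constant speed): v₀ = 10.0 m/s, a = 0 m/s².
v = v₀ + at = 10.0 + (0)(15) = 10.0 m/s
Δx = v₀t + ½at² = 10.0·15 + 0.5·0·15² = 150 m

Phase 3 (accelerating): v₀ = 10.0 m/s, a = 1 m/s².
v² = v₀² + 2aΔx = 10.0² + 2·1·78 = 256 → v = 16.0 m/s
t = (v − v₀)/a = (16.0 − 10.0)/1 = 6.00 s

Phase 4 (decelerating): v₀ = 16.0 m/s, a = -0.5 m/s².
v = v₀ + at → t = (0 − 16.0) / -0.5 = 32.0 s
v² = v₀² + 2aΔx → Δx = (0² − 16.0²)/(2·-0.5) = 256 m
Total distance = 50.0 + 150 + 78.0 + 256 = 534 m

534 m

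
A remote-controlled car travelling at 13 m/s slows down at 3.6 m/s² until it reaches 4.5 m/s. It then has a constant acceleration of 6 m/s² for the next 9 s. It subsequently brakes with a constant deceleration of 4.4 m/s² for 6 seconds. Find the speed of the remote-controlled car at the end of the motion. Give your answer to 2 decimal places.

32.10 m/s

Phase 1 (decelerating): v₀ = 13.0 m/s, a = -3.6 m/s².
v = v₀ + at → t = (4.5 − 13.0) / -3.6 = 2.36 s
v² = v₀² + 2aΔx → Δx = (4.5² − 13.0²)/(2·-3.6) = 20.7 m

Phase 2 (accelerating): v₀ = 4.50 m/s, a = 6 m/s².
v = v₀ + at = 4.50 + (6)(9) = 58.5 m/s
Δx = v₀t + ½at² = 4.50·9 + 0.5·6·9² = 284 m

Phase 3 (decelerating): v₀ = 58.5 m/s, a = -4.4 m/s².
v = v₀ + at = 58.5 + (-4.4)(6) = 32.1 m/s
Δx = v₀t + ½at² = 58.5·6 + 0.5·-4.4·6² = 272 m
Final speed = 32.1 m/s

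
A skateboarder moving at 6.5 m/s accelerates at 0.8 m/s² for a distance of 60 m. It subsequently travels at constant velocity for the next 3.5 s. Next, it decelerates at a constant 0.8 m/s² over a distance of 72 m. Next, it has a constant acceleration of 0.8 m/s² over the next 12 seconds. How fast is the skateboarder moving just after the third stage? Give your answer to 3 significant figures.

Phase 1 (accelerating): v₀ = 6.50 m/s, a = 0.8 m/s².
v² = v₀² + 2aΔx = 6.50² + 2·0.8·60 = 138 → v = 11.8 m/s
t = (v − v₀)/a = (11.8 − 6.50)/0.8 = 6.57 s

Phase 2 (constant speed): v₀ = 11.8 m/s, a = 0 m/s².
v = v₀ + at = 11.8 + (0)(3.5) = 11.8 m/s
Δx = v₀t + ½at² = 11.8·3.5 + 0.5·0·3.5² = 41.2 m

Phase 3 (decelerating): v₀ = 11.8 m/s, a = -0.8 m/s².
v² = v₀² + 2aΔx = 11.8² + 2·-0.8·72 = 23.0 → v = 4.80 m/s
t = (v − v₀)/a = (4.80 − 11.8)/-0.8 = 8.70 s
Speed at end of phase 3 = 4.80 m/s

4.80 m/s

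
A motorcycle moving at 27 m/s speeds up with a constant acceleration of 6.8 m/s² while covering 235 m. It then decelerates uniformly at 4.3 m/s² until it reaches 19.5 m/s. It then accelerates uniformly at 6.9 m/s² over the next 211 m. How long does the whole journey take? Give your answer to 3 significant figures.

Phase 1 (accelerating): v₀ = 27.0 m/s, a = 6.8 m/s².
v² = v₀² + 2aΔx = 27.0² + 2·6.8·235 = 3920 → v = 62.6 m/s
t = (v − v₀)/a = (62.6 − 27.0)/6.8 = 5.24 s

Phase 2 (decelerating): v₀ = 62.6 m/s, a = -4.3 m/s².
v = v₀ + at → t = (19.5 − 62.6) / -4.3 = 10.0 s
v² = v₀² + 2aΔx → Δx = (19.5² − 62.6²)/(2·-4.3) = 412 m

Phase 3 (accelerating): v₀ = 19.5 m/s, a = 6.9 m/s².
v² = v₀² + 2aΔx = 19.5² + 2·6.9·211 = 3290 → v = 57.4 m/s
t = (v − v₀)/a = (57.4 − 19.5)/6.9 = 5.49 s
Total time = 5.24 + 10.0 + 5.49 = 20.8 s

20.8 s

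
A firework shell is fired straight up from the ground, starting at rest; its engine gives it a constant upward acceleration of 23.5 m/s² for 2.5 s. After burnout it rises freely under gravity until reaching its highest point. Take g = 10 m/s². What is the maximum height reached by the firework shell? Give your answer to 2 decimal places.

Phase 1 (powered ascent): v₀ = 0 m/s, a = 23.5 m/s².
v = v₀ + at = 0 + (23.5)(2.5) = 58.8 m/s
Δx = v₀t + ½at² = 0·2.5 + 0.5·23.5·2.5² = 73.4 m

Phase 2 (coasting upward): v₀ = 58.8 m/s, a = -10 m/s².
v = v₀ + at → t = (0 − 58.8) / -10 = 5.88 s
v² = v₀² + 2aΔx → Δx = (0² − 58.8²)/(2·-10) = 173 m
Maximum height = 73.4 + 173 = 246 m

246.02 m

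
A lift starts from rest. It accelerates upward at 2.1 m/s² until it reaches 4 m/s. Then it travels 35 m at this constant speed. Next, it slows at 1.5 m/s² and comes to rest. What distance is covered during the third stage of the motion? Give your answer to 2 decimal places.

Phase 1 (accelerating): v₀ = 0 m/s, a = 2.1 m/s².
v = v₀ + at → t = (4 − 0) / 2.1 = 1.90 s
v² = v₀² + 2aΔx → Δx = (4² − 0²)/(2·2.1) = 3.81 m

Phase 2 (constant speed): v₀ = 4.00 m/s, a = 0 m/s².
Constant speed: t = d/v = 35/4.00 = 8.75 s

Phase 3 (decelerating): v₀ = 4.00 m/s, a = -1.5 m/s².
v = v₀ + at → t = (0 − 4.00) / -1.5 = 2.67 s
v² = v₀² + 2aΔx → Δx = (0² − 4.00²)/(2·-1.5) = 5.33 m
Distance in phase 3 = 5.33 m

5.33 m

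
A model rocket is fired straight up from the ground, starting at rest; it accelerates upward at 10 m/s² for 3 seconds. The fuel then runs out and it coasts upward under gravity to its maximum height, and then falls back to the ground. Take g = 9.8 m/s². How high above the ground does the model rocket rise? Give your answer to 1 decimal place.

90.9 m

Phase 1 (powered ascent): v₀ = 0 m/s, a = 10 m/s².
v = v₀ + at = 0 + (10)(3) = 30.0 m/s
Δx = v₀t + ½at² = 0·3 + 0.5·10·3² = 45.0 m

Phase 2 (coasting upward): v₀ = 30.0 m/s, a = -9.8 m/s².
v = v₀ + at → t = (0 − 30.0) / -9.8 = 3.06 s
v² = v₀² + 2aΔx → Δx = (0² − 30.0²)/(2·-9.8) = 45.9 m
Maximum height = 45.0 + 45.9 = 90.9 m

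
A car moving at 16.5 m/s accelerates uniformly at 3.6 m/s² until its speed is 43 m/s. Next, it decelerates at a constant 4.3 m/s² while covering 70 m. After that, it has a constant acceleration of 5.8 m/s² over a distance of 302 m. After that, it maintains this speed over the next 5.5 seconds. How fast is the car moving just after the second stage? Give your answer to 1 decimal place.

35.3 m/s

Phase 1 (accelerating): v₀ = 16.5 m/s, a = 3.6 m/s².
v = v₀ + at → t = (43 − 16.5) / 3.6 = 7.36 s
v² = v₀² + 2aΔx → Δx = (43² − 16.5²)/(2·3.6) = 219 m

Phase 2 (decelerating): v₀ = 43.0 m/s, a = -4.3 m/s².
v² = v₀² + 2aΔx = 43.0² + 2·-4.3·70 = 1250 → v = 35.3 m/s
t = (v − v₀)/a = (35.3 − 43.0)/-4.3 = 1.79 s
Speed at end of phase 2 = 35.3 m/s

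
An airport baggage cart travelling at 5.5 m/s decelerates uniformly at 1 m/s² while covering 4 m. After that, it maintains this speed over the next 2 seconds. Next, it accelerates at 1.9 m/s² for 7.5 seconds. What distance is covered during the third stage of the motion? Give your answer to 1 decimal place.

Phase 1 (decelerating): v₀ = 5.50 m/s, a = -1 m/s².
v² = v₀² + 2aΔx = 5.50² + 2·-1·4 = 22.2 → v = 4.72 m/s
t = (v − v₀)/a = (4.72 − 5.50)/-1 = 0.783 s

Phase 2 (constant speed): v₀ = 4.72 m/s, a = 0 m/s².
v = v₀ + at = 4.72 + (0)(2) = 4.72 m/s
Δx = v₀t + ½at² = 4.72·2 + 0.5·0·2² = 9.43 m

Phase 3 (accelerating): v₀ = 4.72 m/s, a = 1.9 m/s².
v = v₀ + at = 4.72 + (1.9)(7.5) = 19.0 m/s
Δx = v₀t + ½at² = 4.72·7.5 + 0.5·1.9·7.5² = 88.8 m
Distance in phase 3 = 88.8 m

88.8 m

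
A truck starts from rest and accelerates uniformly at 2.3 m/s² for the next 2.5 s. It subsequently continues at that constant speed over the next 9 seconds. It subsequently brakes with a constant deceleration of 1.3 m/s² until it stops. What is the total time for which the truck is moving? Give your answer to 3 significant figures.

15.9 s

Phase 1 (accelerating): v₀ = 0 m/s, a = 2.3 m/s².
v = v₀ + at = 0 + (2.3)(2.5) = 5.75 m/s
Δx = v₀t + ½at² = 0·2.5 + 0.5·2.3·2.5² = 7.19 m

Phase 2 (constant speed): v₀ = 5.75 m/s, a = 0 m/s².
v = v₀ + at = 5.75 + (0)(9) = 5.75 m/s
Δx = v₀t + ½at² = 5.75·9 + 0.5·0·9² = 51.8 m

Phase 3 (decelerating): v₀ = 5.75 m/s, a = -1.3 m/s².
v = v₀ + at → t = (0 − 5.75) / -1.3 = 4.42 s
v² = v₀² + 2aΔx → Δx = (0² − 5.75²)/(2·-1.3) = 12.7 m
Total time = 2.50 + 9.00 + 4.42 = 15.9 s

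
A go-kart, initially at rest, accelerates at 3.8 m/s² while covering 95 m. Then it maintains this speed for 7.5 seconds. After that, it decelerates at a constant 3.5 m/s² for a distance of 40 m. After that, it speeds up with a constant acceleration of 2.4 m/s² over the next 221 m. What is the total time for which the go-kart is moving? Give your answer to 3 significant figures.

23.6 s

Phase 1 (accelerating): v₀ = 0 m/s, a = 3.8 m/s².
v² = v₀² + 2aΔx = 0² + 2·3.8·95 = 722 → v = 26.9 m/s
t = (v − v₀)/a = (26.9 − 0)/3.8 = 7.07 s

Phase 2 (constant speed): v₀ = 26.9 m/s, a = 0 m/s².
v = v₀ + at = 26.9 + (0)(7.5) = 26.9 m/s
Δx = v₀t + ½at² = 26.9·7.5 + 0.5·0·7.5² = 202 m

Phase 3 (decelerating): v₀ = 26.9 m/s, a = -3.5 m/s².
v² = v₀² + 2aΔx = 26.9² + 2·-3.5·40 = 442 → v = 21.0 m/s
t = (v − v₀)/a = (21.0 − 26.9)/-3.5 = 1.67 s

Phase 4 (accelerating): v₀ = 21.0 m/s, a = 2.4 m/s².
v² = v₀² + 2aΔx = 21.0² + 2·2.4·221 = 1500 → v = 38.8 m/s
t = (v − v₀)/a = (38.8 − 21.0)/2.4 = 7.39 s
Total time = 7.07 + 7.50 + 1.67 + 7.39 = 23.6 s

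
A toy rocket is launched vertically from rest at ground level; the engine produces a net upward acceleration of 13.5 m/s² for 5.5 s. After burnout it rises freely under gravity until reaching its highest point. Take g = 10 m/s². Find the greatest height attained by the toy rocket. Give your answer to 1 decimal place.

479.8 m

Phase 1 (powered ascent): v₀ = 0 m/s, a = 13.5 m/s².
v = v₀ + at = 0 + (13.5)(5.5) = 74.2 m/s
Δx = v₀t + ½at² = 0·5.5 + 0.5·13.5·5.5² = 204 m

Phase 2 (coasting upward): v₀ = 74.2 m/s, a = -10 m/s².
v = v₀ + at → t = (0 − 74.2) / -10 = 7.42 s
v² = v₀² + 2aΔx → Δx = (0² − 74.2²)/(2·-10) = 276 m
Maximum height = 204 + 276 = 480 m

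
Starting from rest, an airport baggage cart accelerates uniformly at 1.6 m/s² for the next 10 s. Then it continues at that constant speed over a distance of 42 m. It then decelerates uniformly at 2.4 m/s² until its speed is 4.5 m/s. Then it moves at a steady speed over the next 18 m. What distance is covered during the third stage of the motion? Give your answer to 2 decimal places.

Phase 1 (accelerating): v₀ = 0 m/s, a = 1.6 m/s².
v = v₀ + at = 0 + (1.6)(10) = 16.0 m/s
Δx = v₀t + ½at² = 0·10 + 0.5·1.6·10² = 80.0 m

Phase 2 (constant speed): v₀ = 16.0 m/s, a = 0 m/s².
Constant speed: t = d/v = 42/16.0 = 2.62 s

Phase 3 (decelerating): v₀ = 16.0 m/s, a = -2.4 m/s².
v = v₀ + at → t = (4.5 − 16.0) / -2.4 = 4.79 s
v² = v₀² + 2aΔx → Δx = (4.5² − 16.0²)/(2·-2.4) = 49.1 m
Distance in phase 3 = 49.1 m

49.11 m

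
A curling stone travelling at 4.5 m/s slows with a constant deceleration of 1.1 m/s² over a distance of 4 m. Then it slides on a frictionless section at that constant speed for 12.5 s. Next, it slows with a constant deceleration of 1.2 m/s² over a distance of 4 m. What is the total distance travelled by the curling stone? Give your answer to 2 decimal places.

50.30 m

Phase 1 (decelerating): v₀ = 4.50 m/s, a = -1.1 m/s².
v² = v₀² + 2aΔx = 4.50² + 2·-1.1·4 = 11.4 → v = 3.38 m/s
t = (v − v₀)/a = (3.38 − 4.50)/-1.1 = 1.01 s

Phase 2 (constant speed): v₀ = 3.38 m/s, a = 0 m/s².
v = v₀ + at = 3.38 + (0)(12.5) = 3.38 m/s
Δx = v₀t + ½at² = 3.38·12.5 + 0.5·0·12.5² = 42.3 m

Phase 3 (decelerating): v₀ = 3.38 m/s, a = -1.2 m/s².
v² = v₀² + 2aΔx = 3.38² + 2·-1.2·4 = 1.85 → v = 1.36 m/s
t = (v − v₀)/a = (1.36 − 3.38)/-1.2 = 1.69 s
Total distance = 4.00 + 42.3 + 4.00 = 50.3 m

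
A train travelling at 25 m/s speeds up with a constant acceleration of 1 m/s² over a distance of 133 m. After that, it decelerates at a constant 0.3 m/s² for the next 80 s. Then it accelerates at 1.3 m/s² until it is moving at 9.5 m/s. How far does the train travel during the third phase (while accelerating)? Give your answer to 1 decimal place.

21.6 m

Phase 1 (accelerating): v₀ = 25.0 m/s, a = 1 m/s².
v² = v₀² + 2aΔx = 25.0² + 2·1·133 = 891 → v = 29.8 m/s
t = (v − v₀)/a = (29.8 − 25.0)/1 = 4.85 s

Phase 2 (decelerating): v₀ = 29.8 m/s, a = -0.3 m/s².
v = v₀ + at = 29.8 + (-0.3)(80) = 5.85 m/s
Δx = v₀t + ½at² = 29.8·80 + 0.5·-0.3·80² = 1430 m

Phase 3 (accelerating): v₀ = 5.85 m/s, a = 1.3 m/s².
v = v₀ + at → t = (9.5 − 5.85) / 1.3 = 2.81 s
v² = v₀² + 2aΔx → Δx = (9.5² − 5.85²)/(2·1.3) = 21.6 m
Distance in phase 3 = 21.6 m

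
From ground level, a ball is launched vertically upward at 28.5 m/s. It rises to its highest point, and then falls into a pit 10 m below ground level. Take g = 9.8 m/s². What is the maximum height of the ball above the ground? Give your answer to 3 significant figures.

Phase 1 (rising): v₀ = 28.5 m/s, a = -9.8 m/s².
v = v₀ + at → t = (0 − 28.5) / -9.8 = 2.91 s
v² = v₀² + 2aΔx → Δx = (0² − 28.5²)/(2·-9.8) = 41.4 m
Maximum height = 41.4 m

41.4 m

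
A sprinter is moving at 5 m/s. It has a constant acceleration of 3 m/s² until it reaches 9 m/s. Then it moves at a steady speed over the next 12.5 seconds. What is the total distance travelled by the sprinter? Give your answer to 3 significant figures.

122 m

Phase 1 (accelerating): v₀ = 5.00 m/s, a = 3 m/s².
v = v₀ + at → t = (9 − 5.00) / 3 = 1.33 s
v² = v₀² + 2aΔx → Δx = (9² − 5.00²)/(2·3) = 9.33 m

Phase 2 (constant speed): v₀ = 9.00 m/s, a = 0 m/s².
v = v₀ + at = 9.00 + (0)(12.5) = 9.00 m/s
Δx = v₀t + ½at² = 9.00·12.5 + 0.5·0·12.5² = 112 m
Total distance = 9.33 + 112 = 122 m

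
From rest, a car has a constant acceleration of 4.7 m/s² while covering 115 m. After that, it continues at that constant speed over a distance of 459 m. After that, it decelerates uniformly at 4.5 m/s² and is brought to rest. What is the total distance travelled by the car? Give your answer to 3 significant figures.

Phase 1 (accelerating): v₀ = 0 m/s, a = 4.7 m/s².
v² = v₀² + 2aΔx = 0² + 2·4.7·115 = 1080 → v = 32.9 m/s
t = (v − v₀)/a = (32.9 − 0)/4.7 = 7.00 s

Phase 2 (constant speed): v₀ = 32.9 m/s, a = 0 m/s².
Constant speed: t = d/v = 459/32.9 = 14.0 s

Phase 3 (decelerating): v₀ = 32.9 m/s, a = -4.5 m/s².
v = v₀ + at → t = (0 − 32.9) / -4.5 = 7.31 s
v² = v₀² + 2aΔx → Δx = (0² − 32.9²)/(2·-4.5) = 120 m
Total distance = 115 + 459 + 120 = 694 m

694 m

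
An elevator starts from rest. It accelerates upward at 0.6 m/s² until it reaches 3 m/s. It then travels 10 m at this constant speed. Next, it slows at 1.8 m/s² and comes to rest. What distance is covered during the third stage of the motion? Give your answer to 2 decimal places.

Phase 1 (accelerating): v₀ = 0 m/s, a = 0.6 m/s².
v = v₀ + at → t = (3 − 0) / 0.6 = 5.00 s
v² = v₀² + 2aΔx → Δx = (3² − 0²)/(2·0.6) = 7.50 m

Phase 2 (constant speed): v₀ = 3.00 m/s, a = 0 m/s².
Constant speed: t = d/v = 10/3.00 = 3.33 s

Phase 3 (decelerating): v₀ = 3.00 m/s, a = -1.8 m/s².
v = v₀ + at → t = (0 − 3.00) / -1.8 = 1.67 s
v² = v₀² + 2aΔx → Δx = (0² − 3.00²)/(2·-1.8) = 2.50 m
Distance in phase 3 = 2.50 m

2.50 m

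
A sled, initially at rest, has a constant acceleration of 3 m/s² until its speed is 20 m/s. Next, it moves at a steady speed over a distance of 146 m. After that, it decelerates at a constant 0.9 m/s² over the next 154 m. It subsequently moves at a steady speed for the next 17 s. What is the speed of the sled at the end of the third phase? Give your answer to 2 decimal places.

Phase 1 (accelerating): v₀ = 0 m/s, a = 3 m/s².
v = v₀ + at → t = (20 − 0) / 3 = 6.67 s
v² = v₀² + 2aΔx → Δx = (20² − 0²)/(2·3) = 66.7 m

Phase 2 (constant speed): v₀ = 20.0 m/s, a = 0 m/s².
Constant speed: t = d/v = 146/20.0 = 7.30 s

Phase 3 (decelerating): v₀ = 20.0 m/s, a = -0.9 m/s².
v² = v₀² + 2aΔx = 20.0² + 2·-0.9·154 = 123 → v = 11.1 m/s
t = (v − v₀)/a = (11.1 − 20.0)/-0.9 = 9.91 s
Speed at end of phase 3 = 11.1 m/s

11.08 m/s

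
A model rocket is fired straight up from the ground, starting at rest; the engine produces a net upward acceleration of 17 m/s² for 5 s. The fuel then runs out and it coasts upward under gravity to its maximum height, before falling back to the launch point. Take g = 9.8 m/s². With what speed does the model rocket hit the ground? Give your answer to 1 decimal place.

106.7 m/s

Phase 1 (powered ascent): v₀ = 0 m/s, a = 17 m/s².
v = v₀ + at = 0 + (17)(5) = 85.0 m/s
Δx = v₀t + ½at² = 0·5 + 0.5·17·5² = 212 m

Phase 2 (coasting upward): v₀ = 85.0 m/s, a = -9.8 m/s².
v = v₀ + at → t = (0 − 85.0) / -9.8 = 8.67 s
v² = v₀² + 2aΔx → Δx = (0² − 85.0²)/(2·-9.8) = 369 m

Phase 3 (free fall): v₀ = 0 m/s, a = -9.8 m/s².
Falls 581 m from rest: t = √(2·581/9.8) = 10.9 s; v = g·t = 107 m/s.
Impact speed = 107 m/s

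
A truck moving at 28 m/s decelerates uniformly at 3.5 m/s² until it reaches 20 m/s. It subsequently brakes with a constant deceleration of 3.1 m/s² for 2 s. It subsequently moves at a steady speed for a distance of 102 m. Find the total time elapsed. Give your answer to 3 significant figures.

11.7 s

Phase 1 (decelerating): v₀ = 28.0 m/s, a = -3.5 m/s².
v = v₀ + at → t = (20 − 28.0) / -3.5 = 2.29 s
v² = v₀² + 2aΔx → Δx = (20² − 28.0²)/(2·-3.5) = 54.9 m

Phase 2 (decelerating): v₀ = 20.0 m/s, a = -3.1 m/s².
v = v₀ + at = 20.0 + (-3.1)(2) = 13.8 m/s
Δx = v₀t + ½at² = 20.0·2 + 0.5·-3.1·2² = 33.8 m

Phase 3 (constant speed): v₀ = 13.8 m/s, a = 0 m/s².
Constant speed: t = d/v = 102/13.8 = 7.39 s
Total time = 2.29 + 2.00 + 7.39 = 11.7 s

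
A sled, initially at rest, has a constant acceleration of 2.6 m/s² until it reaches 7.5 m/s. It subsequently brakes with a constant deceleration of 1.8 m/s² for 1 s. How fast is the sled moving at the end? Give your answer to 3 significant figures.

5.70 m/s

Phase 1 (accelerating): v₀ = 0 m/s, a = 2.6 m/s².
v = v₀ + at → t = (7.5 − 0) / 2.6 = 2.88 s
v² = v₀² + 2aΔx → Δx = (7.5² − 0²)/(2·2.6) = 10.8 m

Phase 2 (decelerating): v₀ = 7.50 m/s, a = -1.8 m/s².
v = v₀ + at = 7.50 + (-1.8)(1) = 5.70 m/s
Δx = v₀t + ½at² = 7.50·1 + 0.5·-1.8·1² = 6.60 m
Final speed = 5.70 m/s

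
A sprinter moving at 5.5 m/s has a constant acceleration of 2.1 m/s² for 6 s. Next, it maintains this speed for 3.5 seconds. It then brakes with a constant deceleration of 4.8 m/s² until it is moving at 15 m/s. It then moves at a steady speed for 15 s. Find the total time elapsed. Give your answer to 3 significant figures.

25.1 s

Phase 1 (accelerating): v₀ = 5.50 m/s, a = 2.1 m/s².
v = v₀ + at = 5.50 + (2.1)(6) = 18.1 m/s
Δx = v₀t + ½at² = 5.50·6 + 0.5·2.1·6² = 70.8 m

Phase 2 (constant speed): v₀ = 18.1 m/s, a = 0 m/s².
v = v₀ + at = 18.1 + (0)(3.5) = 18.1 m/s
Δx = v₀t + ½at² = 18.1·3.5 + 0.5·0·3.5² = 63.4 m

Phase 3 (decelerating): v₀ = 18.1 m/s, a = -4.8 m/s².
v = v₀ + at → t = (15 − 18.1) / -4.8 = 0.646 s
v² = v₀² + 2aΔx → Δx = (15² − 18.1²)/(2·-4.8) = 10.7 m

Phase 4 (constant speed): v₀ = 15.0 m/s, a = 0 m/s².
v = v₀ + at = 15.0 + (0)(15) = 15.0 m/s
Δx = v₀t + ½at² = 15.0·15 + 0.5·0·15² = 225 m
Total time = 6.00 + 3.50 + 0.646 + 15.0 = 25.1 s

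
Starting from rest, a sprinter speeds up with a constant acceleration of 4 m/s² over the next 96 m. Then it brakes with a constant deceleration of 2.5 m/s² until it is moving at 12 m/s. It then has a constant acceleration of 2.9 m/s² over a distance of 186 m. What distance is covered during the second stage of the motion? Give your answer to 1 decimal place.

Phase 1 (accelerating): v₀ = 0 m/s, a = 4 m/s².
v² = v₀² + 2aΔx = 0² + 2·4·96 = 768 → v = 27.7 m/s
t = (v − v₀)/a = (27.7 − 0)/4 = 6.93 s

Phase 2 (decelerating): v₀ = 27.7 m/s, a = -2.5 m/s².
v = v₀ + at → t = (12 − 27.7) / -2.5 = 6.29 s
v² = v₀² + 2aΔx → Δx = (12² − 27.7²)/(2·-2.5) = 125 m
Distance in phase 2 = 125 m

124.8 m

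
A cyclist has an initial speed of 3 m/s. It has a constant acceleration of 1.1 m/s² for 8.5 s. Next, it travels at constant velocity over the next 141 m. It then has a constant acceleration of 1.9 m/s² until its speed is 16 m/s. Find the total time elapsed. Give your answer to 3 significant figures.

21.8 s

Phase 1 (accelerating): v₀ = 3.00 m/s, a = 1.1 m/s².
v = v₀ + at = 3.00 + (1.1)(8.5) = 12.4 m/s
Δx = v₀t + ½at² = 3.00·8.5 + 0.5·1.1·8.5² = 65.2 m

Phase 2 (constant speed): v₀ = 12.4 m/s, a = 0 m/s².
Constant speed: t = d/v = 141/12.4 = 11.4 s

Phase 3 (accelerating): v₀ = 12.4 m/s, a = 1.9 m/s².
v = v₀ + at → t = (16 − 12.4) / 1.9 = 1.92 s
v² = v₀² + 2aΔx → Δx = (16² − 12.4²)/(2·1.9) = 27.2 m
Total time = 8.50 + 11.4 + 1.92 = 21.8 s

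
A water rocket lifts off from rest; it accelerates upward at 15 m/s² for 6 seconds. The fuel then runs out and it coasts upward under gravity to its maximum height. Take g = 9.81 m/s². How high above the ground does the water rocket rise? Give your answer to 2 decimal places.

Phase 1 (powered ascent): v₀ = 0 m/s, a = 15 m/s².
v = v₀ + at = 0 + (15)(6) = 90.0 m/s
Δx = v₀t + ½at² = 0·6 + 0.5·15·6² = 270 m

Phase 2 (coasting upward): v₀ = 90.0 m/s, a = -9.81 m/s².
v = v₀ + at → t = (0 − 90.0) / -9.81 = 9.17 s
v² = v₀² + 2aΔx → Δx = (0² − 90.0²)/(2·-9.81) = 413 m
Maximum height = 270 + 413 = 683 m

682.84 m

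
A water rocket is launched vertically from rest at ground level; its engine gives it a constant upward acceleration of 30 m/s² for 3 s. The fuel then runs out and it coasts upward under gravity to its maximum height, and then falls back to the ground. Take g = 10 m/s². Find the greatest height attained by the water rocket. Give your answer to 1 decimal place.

Phase 1 (powered ascent): v₀ = 0 m/s, a = 30 m/s².
v = v₀ + at = 0 + (30)(3) = 90.0 m/s
Δx = v₀t + ½at² = 0·3 + 0.5·30·3² = 135 m

Phase 2 (coasting upward): v₀ = 90.0 m/s, a = -10 m/s².
v = v₀ + at → t = (0 − 90.0) / -10 = 9.00 s
v² = v₀² + 2aΔx → Δx = (0² − 90.0²)/(2·-10) = 405 m
Maximum height = 135 + 405 = 540 m

540.0 m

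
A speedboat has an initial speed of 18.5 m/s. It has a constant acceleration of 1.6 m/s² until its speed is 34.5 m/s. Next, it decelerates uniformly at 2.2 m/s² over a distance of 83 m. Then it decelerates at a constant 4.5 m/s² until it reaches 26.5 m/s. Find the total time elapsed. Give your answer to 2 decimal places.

13.12 s

Phase 1 (accelerating): v₀ = 18.5 m/s, a = 1.6 m/s².
v = v₀ + at → t = (34.5 − 18.5) / 1.6 = 10.0 s
v² = v₀² + 2aΔx → Δx = (34.5² − 18.5²)/(2·1.6) = 265 m

Phase 2 (decelerating): v₀ = 34.5 m/s, a = -2.2 m/s².
v² = v₀² + 2aΔx = 34.5² + 2·-2.2·83 = 825 → v = 28.7 m/s
t = (v − v₀)/a = (28.7 − 34.5)/-2.2 = 2.63 s

Phase 3 (decelerating): v₀ = 28.7 m/s, a = -4.5 m/s².
v = v₀ + at → t = (26.5 − 28.7) / -4.5 = 0.494 s
v² = v₀² + 2aΔx → Δx = (26.5² − 28.7²)/(2·-4.5) = 13.6 m
Total time = 10.0 + 2.63 + 0.494 = 13.1 s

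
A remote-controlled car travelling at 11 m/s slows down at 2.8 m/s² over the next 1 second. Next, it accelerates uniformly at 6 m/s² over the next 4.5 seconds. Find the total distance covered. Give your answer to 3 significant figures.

107 m

Phase 1 (decelerating): v₀ = 11.0 m/s, a = -2.8 m/s².
v = v₀ + at = 11.0 + (-2.8)(1) = 8.20 m/s
Δx = v₀t + ½at² = 11.0·1 + 0.5·-2.8·1² = 9.60 m

Phase 2 (accelerating): v₀ = 8.20 m/s, a = 6 m/s².
v = v₀ + at = 8.20 + (6)(4.5) = 35.2 m/s
Δx = v₀t + ½at² = 8.20·4.5 + 0.5·6·4.5² = 97.7 m
Total distance = 9.60 + 97.7 = 107 m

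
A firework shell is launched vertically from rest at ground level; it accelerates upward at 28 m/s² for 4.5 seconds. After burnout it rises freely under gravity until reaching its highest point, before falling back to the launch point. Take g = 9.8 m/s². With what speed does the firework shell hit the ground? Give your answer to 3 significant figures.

Phase 1 (powered ascent): v₀ = 0 m/s, a = 28 m/s².
v = v₀ + at = 0 + (28)(4.5) = 126 m/s
Δx = v₀t + ½at² = 0·4.5 + 0.5·28·4.5² = 284 m

Phase 2 (coasting upward): v₀ = 126 m/s, a = -9.8 m/s².
v = v₀ + at → t = (0 − 126) / -9.8 = 12.9 s
v² = v₀² + 2aΔx → Δx = (0² − 126²)/(2·-9.8) = 810 m

Phase 3 (free fall): v₀ = 0 m/s, a = -9.8 m/s².
Falls 1090 m from rest: t = √(2·1090/9.8) = 14.9 s; v = g·t = 146 m/s.
Impact speed = 146 m/s

146 m/s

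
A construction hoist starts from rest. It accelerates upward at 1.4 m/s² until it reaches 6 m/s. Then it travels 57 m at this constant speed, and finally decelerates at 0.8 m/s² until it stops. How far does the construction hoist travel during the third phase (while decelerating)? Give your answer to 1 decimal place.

22.5 m

Phase 1 (accelerating): v₀ = 0 m/s, a = 1.4 m/s².
v = v₀ + at → t = (6 − 0) / 1.4 = 4.29 s
v² = v₀² + 2aΔx → Δx = (6² − 0²)/(2·1.4) = 12.9 m

Phase 2 (constant speed): v₀ = 6.00 m/s, a = 0 m/s².
Constant speed: t = d/v = 57/6.00 = 9.50 s

Phase 3 (decelerating): v₀ = 6.00 m/s, a = -0.8 m/s².
v = v₀ + at → t = (0 − 6.00) / -0.8 = 7.50 s
v² = v₀² + 2aΔx → Δx = (0² − 6.00²)/(2·-0.8) = 22.5 m
Distance in phase 3 = 22.5 m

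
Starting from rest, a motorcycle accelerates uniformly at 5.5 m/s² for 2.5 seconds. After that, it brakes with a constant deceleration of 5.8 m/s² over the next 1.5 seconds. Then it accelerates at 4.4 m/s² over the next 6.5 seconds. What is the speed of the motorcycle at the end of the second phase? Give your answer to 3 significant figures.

Phase 1 (accelerating): v₀ = 0 m/s, a = 5.5 m/s².
v = v₀ + at = 0 + (5.5)(2.5) = 13.8 m/s
Δx = v₀t + ½at² = 0·2.5 + 0.5·5.5·2.5² = 17.2 m

Phase 2 (decelerating): v₀ = 13.8 m/s, a = -5.8 m/s².
v = v₀ + at = 13.8 + (-5.8)(1.5) = 5.05 m/s
Δx = v₀t + ½at² = 13.8·1.5 + 0.5·-5.8·1.5² = 14.1 m
Speed at end of phase 2 = 5.05 m/s

5.05 m/s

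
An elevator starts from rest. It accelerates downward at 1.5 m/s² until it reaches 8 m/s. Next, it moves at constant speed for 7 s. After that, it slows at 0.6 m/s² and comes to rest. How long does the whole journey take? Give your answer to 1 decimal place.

25.7 s

Phase 1 (accelerating): v₀ = 0 m/s, a = 1.5 m/s².
v = v₀ + at → t = (8 − 0) / 1.5 = 5.33 s
v² = v₀² + 2aΔx → Δx = (8² − 0²)/(2·1.5) = 21.3 m

Phase 2 (constant speed): v₀ = 8.00 m/s, a = 0 m/s².
v = v₀ + at = 8.00 + (0)(7) = 8.00 m/s
Δx = v₀t + ½at² = 8.00·7 + 0.5·0·7² = 56.0 m

Phase 3 (decelerating): v₀ = 8.00 m/s, a = -0.6 m/s².
v = v₀ + at → t = (0 − 8.00) / -0.6 = 13.3 s
v² = v₀² + 2aΔx → Δx = (0² − 8.00²)/(2·-0.6) = 53.3 m
Total time = 5.33 + 7.00 + 13.3 = 25.7 s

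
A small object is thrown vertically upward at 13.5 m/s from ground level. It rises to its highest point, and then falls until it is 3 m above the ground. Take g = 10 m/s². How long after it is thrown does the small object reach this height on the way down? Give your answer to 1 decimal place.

2.5 s

Phase 1 (rising): v₀ = 13.5 m/s, a = -10 m/s².
v = v₀ + at → t = (0 − 13.5) / -10 = 1.35 s
v² = v₀² + 2aΔx → Δx = (0² − 13.5²)/(2·-10) = 9.11 m

Phase 2 (falling): v₀ = 0 m/s, a = -10 m/s².
Falls 6.11 m from rest: t = √(2·6.11/10) = 1.11 s; v = g·t = 11.1 m/s.
Total time = 1.35 + 1.11 = 2.46 s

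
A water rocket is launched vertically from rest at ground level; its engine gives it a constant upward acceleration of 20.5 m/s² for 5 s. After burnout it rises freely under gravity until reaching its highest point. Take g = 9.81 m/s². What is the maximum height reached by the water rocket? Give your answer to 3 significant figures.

Phase 1 (powered ascent): v₀ = 0 m/s, a = 20.5 m/s².
v = v₀ + at = 0 + (20.5)(5) = 102 m/s
Δx = v₀t + ½at² = 0·5 + 0.5·20.5·5² = 256 m

Phase 2 (coasting upward): v₀ = 102 m/s, a = -9.81 m/s².
v = v₀ + at → t = (0 − 102) / -9.81 = 10.4 s
v² = v₀² + 2aΔx → Δx = (0² − 102²)/(2·-9.81) = 535 m
Maximum height = 256 + 535 = 792 m

792 m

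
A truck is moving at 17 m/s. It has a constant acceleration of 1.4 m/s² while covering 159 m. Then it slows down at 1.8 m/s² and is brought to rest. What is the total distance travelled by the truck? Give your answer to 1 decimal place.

362.9 m

Phase 1 (accelerating): v₀ = 17.0 m/s, a = 1.4 m/s².
v² = v₀² + 2aΔx = 17.0² + 2·1.4·159 = 734 → v = 27.1 m/s
t = (v − v₀)/a = (27.1 − 17.0)/1.4 = 7.21 s

Phase 2 (decelerating): v₀ = 27.1 m/s, a = -1.8 m/s².
v = v₀ + at → t = (0 − 27.1) / -1.8 = 15.1 s
v² = v₀² + 2aΔx → Δx = (0² − 27.1²)/(2·-1.8) = 204 m
Total distance = 159 + 204 = 363 m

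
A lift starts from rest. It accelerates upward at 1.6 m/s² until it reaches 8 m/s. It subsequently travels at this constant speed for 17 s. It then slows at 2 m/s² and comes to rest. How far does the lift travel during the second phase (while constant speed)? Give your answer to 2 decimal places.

136.00 m

Phase 1 (accelerating): v₀ = 0 m/s, a = 1.6 m/s².
v = v₀ + at → t = (8 − 0) / 1.6 = 5.00 s
v² = v₀² + 2aΔx → Δx = (8² − 0²)/(2·1.6) = 20.0 m

Phase 2 (constant speed): v₀ = 8.00 m/s, a = 0 m/s².
v = v₀ + at = 8.00 + (0)(17) = 8.00 m/s
Δx = v₀t + ½at² = 8.00·17 + 0.5·0·17² = 136 m
Distance in phase 2 = 136 m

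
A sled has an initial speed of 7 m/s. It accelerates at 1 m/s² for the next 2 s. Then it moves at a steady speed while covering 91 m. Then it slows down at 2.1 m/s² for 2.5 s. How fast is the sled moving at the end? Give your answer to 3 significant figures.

3.75 m/s

Phase 1 (accelerating): v₀ = 7.00 m/s, a = 1 m/s².
v = v₀ + at = 7.00 + (1)(2) = 9.00 m/s
Δx = v₀t + ½at² = 7.00·2 + 0.5·1·2² = 16.0 m

Phase 2 (constant speed): v₀ = 9.00 m/s, a = 0 m/s².
Constant speed: t = d/v = 91/9.00 = 10.1 s

Phase 3 (decelerating): v₀ = 9.00 m/s, a = -2.1 m/s².
v = v₀ + at = 9.00 + (-2.1)(2.5) = 3.75 m/s
Δx = v₀t + ½at² = 9.00·2.5 + 0.5·-2.1·2.5² = 15.9 m
Final speed = 3.75 m/s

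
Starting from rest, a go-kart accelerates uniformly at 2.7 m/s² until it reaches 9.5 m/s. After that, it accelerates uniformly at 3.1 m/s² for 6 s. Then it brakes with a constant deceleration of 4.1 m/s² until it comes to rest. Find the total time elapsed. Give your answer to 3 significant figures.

16.4 s

Phase 1 (accelerating): v₀ = 0 m/s, a = 2.7 m/s².
v = v₀ + at → t = (9.5 − 0) / 2.7 = 3.52 s
v² = v₀² + 2aΔx → Δx = (9.5² − 0²)/(2·2.7) = 16.7 m

Phase 2 (accelerating): v₀ = 9.50 m/s, a = 3.1 m/s².
v = v₀ + at = 9.50 + (3.1)(6) = 28.1 m/s
Δx = v₀t + ½at² = 9.50·6 + 0.5·3.1·6² = 113 m

Phase 3 (decelerating): v₀ = 28.1 m/s, a = -4.1 m/s².
v = v₀ + at → t = (0 − 28.1) / -4.1 = 6.85 s
v² = v₀² + 2aΔx → Δx = (0² − 28.1²)/(2·-4.1) = 96.3 m
Total time = 3.52 + 6.00 + 6.85 = 16.4 s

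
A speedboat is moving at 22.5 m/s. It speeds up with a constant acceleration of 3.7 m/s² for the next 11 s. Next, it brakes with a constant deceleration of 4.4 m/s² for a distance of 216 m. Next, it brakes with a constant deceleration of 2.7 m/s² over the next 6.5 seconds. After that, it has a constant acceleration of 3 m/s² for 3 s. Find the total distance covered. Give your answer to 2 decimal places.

Phase 1 (accelerating): v₀ = 22.5 m/s, a = 3.7 m/s².
v = v₀ + at = 22.5 + (3.7)(11) = 63.2 m/s
Δx = v₀t + ½at² = 22.5·11 + 0.5·3.7·11² = 471 m

Phase 2 (decelerating): v₀ = 63.2 m/s, a = -4.4 m/s².
v² = v₀² + 2aΔx = 63.2² + 2·-4.4·216 = 2090 → v = 45.8 m/s
t = (v − v₀)/a = (45.8 − 63.2)/-4.4 = 3.96 s

Phase 3 (decelerating): v₀ = 45.8 m/s, a = -2.7 m/s².
v = v₀ + at = 45.8 + (-2.7)(6.5) = 28.2 m/s
Δx = v₀t + ½at² = 45.8·6.5 + 0.5·-2.7·6.5² = 240 m

Phase 4 (accelerating): v₀ = 28.2 m/s, a = 3 m/s².
v = v₀ + at = 28.2 + (3)(3) = 37.2 m/s
Δx = v₀t + ½at² = 28.2·3 + 0.5·3·3² = 98.1 m
Total distance = 471 + 216 + 240 + 98.1 = 1030 m

1025.83 m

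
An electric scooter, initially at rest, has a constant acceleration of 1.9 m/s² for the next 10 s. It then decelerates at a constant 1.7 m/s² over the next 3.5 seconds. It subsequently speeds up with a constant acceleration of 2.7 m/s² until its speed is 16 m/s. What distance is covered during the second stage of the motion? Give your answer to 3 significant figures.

Phase 1 (accelerating): v₀ = 0 m/s, a = 1.9 m/s².
v = v₀ + at = 0 + (1.9)(10) = 19.0 m/s
Δx = v₀t + ½at² = 0·10 + 0.5·1.9·10² = 95.0 m

Phase 2 (decelerating): v₀ = 19.0 m/s, a = -1.7 m/s².
v = v₀ + at = 19.0 + (-1.7)(3.5) = 13.1 m/s
Δx = v₀t + ½at² = 19.0·3.5 + 0.5·-1.7·3.5² = 56.1 m
Distance in phase 2 = 56.1 m

56.1 m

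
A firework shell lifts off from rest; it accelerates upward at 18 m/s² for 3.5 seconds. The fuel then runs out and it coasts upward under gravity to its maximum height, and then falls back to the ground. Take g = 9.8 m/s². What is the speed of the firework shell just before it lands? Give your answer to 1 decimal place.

78.3 m/s

Phase 1 (powered ascent): v₀ = 0 m/s, a = 18 m/s².
v = v₀ + at = 0 + (18)(3.5) = 63.0 m/s
Δx = v₀t + ½at² = 0·3.5 + 0.5·18·3.5² = 110 m

Phase 2 (coasting upward): v₀ = 63.0 m/s, a = -9.8 m/s².
v = v₀ + at → t = (0 − 63.0) / -9.8 = 6.43 s
v² = v₀² + 2aΔx → Δx = (0² − 63.0²)/(2·-9.8) = 202 m

Phase 3 (free fall): v₀ = 0 m/s, a = -9.8 m/s².
Falls 313 m from rest: t = √(2·313/9.8) = 7.99 s; v = g·t = 78.3 m/s.
Impact speed = 78.3 m/s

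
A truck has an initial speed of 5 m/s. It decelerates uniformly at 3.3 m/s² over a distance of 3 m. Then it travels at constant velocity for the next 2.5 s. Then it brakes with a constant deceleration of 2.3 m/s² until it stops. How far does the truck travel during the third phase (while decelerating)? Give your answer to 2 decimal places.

1.13 m

Phase 1 (decelerating): v₀ = 5.00 m/s, a = -3.3 m/s².
v² = v₀² + 2aΔx = 5.00² + 2·-3.3·3 = 5.20 → v = 2.28 m/s
t = (v − v₀)/a = (2.28 − 5.00)/-3.3 = 0.824 s

Phase 2 (constant speed): v₀ = 2.28 m/s, a = 0 m/s².
v = v₀ + at = 2.28 + (0)(2.5) = 2.28 m/s
Δx = v₀t + ½at² = 2.28·2.5 + 0.5·0·2.5² = 5.70 m

Phase 3 (decelerating): v₀ = 2.28 m/s, a = -2.3 m/s².
v = v₀ + at → t = (0 − 2.28) / -2.3 = 0.991 s
v² = v₀² + 2aΔx → Δx = (0² − 2.28²)/(2·-2.3) = 1.13 m
Distance in phase 3 = 1.13 m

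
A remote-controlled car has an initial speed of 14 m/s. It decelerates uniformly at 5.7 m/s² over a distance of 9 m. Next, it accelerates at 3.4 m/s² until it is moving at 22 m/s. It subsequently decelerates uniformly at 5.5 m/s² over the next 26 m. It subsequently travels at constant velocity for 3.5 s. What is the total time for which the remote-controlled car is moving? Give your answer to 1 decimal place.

Phase 1 (decelerating): v₀ = 14.0 m/s, a = -5.7 m/s².
v² = v₀² + 2aΔx = 14.0² + 2·-5.7·9 = 93.4 → v = 9.66 m/s
t = (v − v₀)/a = (9.66 − 14.0)/-5.7 = 0.761 s

Phase 2 (accelerating): v₀ = 9.66 m/s, a = 3.4 m/s².
v = v₀ + at → t = (22 − 9.66) / 3.4 = 3.63 s
v² = v₀² + 2aΔx → Δx = (22² − 9.66²)/(2·3.4) = 57.4 m

Phase 3 (decelerating): v₀ = 22.0 m/s, a = -5.5 m/s².
v² = v₀² + 2aΔx = 22.0² + 2·-5.5·26 = 198 → v = 14.1 m/s
t = (v − v₀)/a = (14.1 − 22.0)/-5.5 = 1.44 s

Phase 4 (constant speed): v₀ = 14.1 m/s, a = 0 m/s².
v = v₀ + at = 14.1 + (0)(3.5) = 14.1 m/s
Δx = v₀t + ½at² = 14.1·3.5 + 0.5·0·3.5² = 49.2 m
Total time = 0.761 + 3.63 + 1.44 + 3.50 = 9.33 s

9.3 s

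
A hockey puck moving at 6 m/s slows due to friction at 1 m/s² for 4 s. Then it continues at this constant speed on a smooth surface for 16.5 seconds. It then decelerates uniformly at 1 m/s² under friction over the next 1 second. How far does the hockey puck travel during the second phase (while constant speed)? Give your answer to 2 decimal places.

33.00 m

Phase 1 (decelerating): v₀ = 6.00 m/s, a = -1 m/s².
v = v₀ + at = 6.00 + (-1)(4) = 2.00 m/s
Δx = v₀t + ½at² = 6.00·4 + 0.5·-1·4² = 16.0 m

Phase 2 (constant speed): v₀ = 2.00 m/s, a = 0 m/s².
v = v₀ + at = 2.00 + (0)(16.5) = 2.00 m/s
Δx = v₀t + ½at² = 2.00·16.5 + 0.5·0·16.5² = 33.0 m
Distance in phase 2 = 33.0 m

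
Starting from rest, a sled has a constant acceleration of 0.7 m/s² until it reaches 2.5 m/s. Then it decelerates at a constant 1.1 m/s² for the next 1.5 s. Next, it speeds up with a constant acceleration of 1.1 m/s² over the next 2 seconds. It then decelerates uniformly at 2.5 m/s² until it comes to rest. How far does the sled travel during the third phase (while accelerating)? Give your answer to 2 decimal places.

3.90 m

Phase 1 (accelerating): v₀ = 0 m/s, a = 0.7 m/s².
v = v₀ + at → t = (2.5 − 0) / 0.7 = 3.57 s
v² = v₀² + 2aΔx → Δx = (2.5² − 0²)/(2·0.7) = 4.46 m

Phase 2 (decelerating): v₀ = 2.50 m/s, a = -1.1 m/s².
v = v₀ + at = 2.50 + (-1.1)(1.5) = 0.850 m/s
Δx = v₀t + ½at² = 2.50·1.5 + 0.5·-1.1·1.5² = 2.51 m

Phase 3 (accelerating): v₀ = 0.850 m/s, a = 1.1 m/s².
v = v₀ + at = 0.850 + (1.1)(2) = 3.05 m/s
Δx = v₀t + ½at² = 0.850·2 + 0.5·1.1·2² = 3.90 m
Distance in phase 3 = 3.90 m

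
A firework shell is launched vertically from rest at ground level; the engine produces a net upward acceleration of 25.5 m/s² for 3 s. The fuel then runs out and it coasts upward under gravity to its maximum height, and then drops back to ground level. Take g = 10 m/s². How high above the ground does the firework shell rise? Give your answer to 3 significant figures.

Phase 1 (powered ascent): v₀ = 0 m/s, a = 25.5 m/s².
v = v₀ + at = 0 + (25.5)(3) = 76.5 m/s
Δx = v₀t + ½at² = 0·3 + 0.5·25.5·3² = 115 m

Phase 2 (coasting upward): v₀ = 76.5 m/s, a = -10 m/s².
v = v₀ + at → t = (0 − 76.5) / -10 = 7.65 s
v² = v₀² + 2aΔx → Δx = (0² − 76.5²)/(2·-10) = 293 m
Maximum height = 115 + 293 = 407 m

407 m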